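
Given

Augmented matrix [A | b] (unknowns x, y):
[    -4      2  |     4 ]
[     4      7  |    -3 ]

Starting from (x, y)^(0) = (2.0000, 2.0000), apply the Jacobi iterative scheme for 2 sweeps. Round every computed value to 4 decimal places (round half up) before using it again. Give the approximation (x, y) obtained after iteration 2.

(-1.7857, -0.4286)

Iteration 1:
  x = (4 - (2)·2.0000) / (-4) = 0.0000
  y = (-3 - (4)·2.0000) / (7) = -1.5714
Iteration 2:
  x = (4 - (2)·-1.5714) / (-4) = -1.7857
  y = (-3 - (4)·0.0000) / (7) = -0.4286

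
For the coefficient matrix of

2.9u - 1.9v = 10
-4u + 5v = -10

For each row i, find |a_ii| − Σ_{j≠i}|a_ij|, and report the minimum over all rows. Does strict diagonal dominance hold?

1

row 1: |2.9| − (1.9) = 1
row 2: |5| − (4) = 1
minimum over rows = 1 → strictly diagonally dominant (convergence guaranteed)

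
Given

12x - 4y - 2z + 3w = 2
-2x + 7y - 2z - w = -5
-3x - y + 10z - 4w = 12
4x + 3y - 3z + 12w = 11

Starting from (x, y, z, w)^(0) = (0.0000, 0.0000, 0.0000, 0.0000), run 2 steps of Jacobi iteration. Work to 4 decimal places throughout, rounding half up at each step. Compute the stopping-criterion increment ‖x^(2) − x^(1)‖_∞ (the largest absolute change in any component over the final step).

0.5215

Iteration 1:
  x = (2 - (-4)·0.0000 - (-2)·0.0000 - (3)·0.0000) / (12) = 0.1667
  y = (-5 - (-2)·0.0000 - (-2)·0.0000 - (-1)·0.0000) / (7) = -0.7143
  z = (12 - (-3)·0.0000 - (-1)·0.0000 - (-4)·0.0000) / (10) = 1.2000
  w = (11 - (4)·0.0000 - (3)·0.0000 - (-3)·0.0000) / (12) = 0.9167
Iteration 2:
  x = (2 - (-4)·-0.7143 - (-2)·1.2000 - (3)·0.9167) / (12) = -0.1006
  y = (-5 - (-2)·0.1667 - (-2)·1.2000 - (-1)·0.9167) / (7) = -0.1928
  z = (12 - (-3)·0.1667 - (-1)·-0.7143 - (-4)·0.9167) / (10) = 1.5453
  w = (11 - (4)·0.1667 - (3)·-0.7143 - (-3)·1.2000) / (12) = 1.3397
Change: (-0.2673, 0.5215, 0.3453, 0.4230) → max |·| = 0.5215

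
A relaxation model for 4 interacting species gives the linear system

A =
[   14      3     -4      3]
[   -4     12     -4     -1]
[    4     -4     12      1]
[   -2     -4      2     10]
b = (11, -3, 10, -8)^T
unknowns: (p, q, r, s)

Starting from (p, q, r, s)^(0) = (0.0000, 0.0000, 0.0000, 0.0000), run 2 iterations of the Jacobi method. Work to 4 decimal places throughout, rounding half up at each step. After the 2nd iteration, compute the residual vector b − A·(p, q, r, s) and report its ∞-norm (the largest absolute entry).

Iteration 1:
  p = (11 - (3)·0.0000 - (-4)·0.0000 - (3)·0.0000) / (14) = 0.7857
  q = (-3 - (-4)·0.0000 - (-4)·0.0000 - (-1)·0.0000) / (12) = -0.2500
  r = (10 - (4)·0.0000 - (-4)·0.0000 - (1)·0.0000) / (12) = 0.8333
  s = (-8 - (-2)·0.0000 - (-4)·0.0000 - (2)·0.0000) / (10) = -0.8000
Iteration 2:
  p = (11 - (3)·-0.2500 - (-4)·0.8333 - (3)·-0.8000) / (14) = 1.2488
  q = (-3 - (-4)·0.7857 - (-4)·0.8333 - (-1)·-0.8000) / (12) = 0.2230
  r = (10 - (4)·0.7857 - (-4)·-0.2500 - (1)·-0.8000) / (12) = 0.5548
  s = (-8 - (-2)·0.7857 - (-4)·-0.2500 - (2)·0.8333) / (10) = -0.9095
Residual b − A·x = (-2.2045, 0.6289, 0.1487, 3.3750); ∞-norm = 3.3750

3.3750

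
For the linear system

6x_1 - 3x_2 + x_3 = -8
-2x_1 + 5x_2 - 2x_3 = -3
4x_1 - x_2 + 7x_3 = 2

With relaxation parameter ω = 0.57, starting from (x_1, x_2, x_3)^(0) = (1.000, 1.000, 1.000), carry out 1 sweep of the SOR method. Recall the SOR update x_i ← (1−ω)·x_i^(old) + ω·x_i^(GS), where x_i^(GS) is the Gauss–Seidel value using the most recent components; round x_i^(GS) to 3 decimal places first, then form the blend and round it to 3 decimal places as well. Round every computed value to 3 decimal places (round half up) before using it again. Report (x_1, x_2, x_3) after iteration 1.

(-0.140, 0.284, 0.661)

Iteration 1:
  x_1: GS value = (-8 - (-3)·1.000 - (1)·1.000) / (6) = -1.000;  x_1 ← (1−ω)·1.000 + ω·-1.000 = -0.140
  x_2: GS value = (-3 - (-2)·-0.140 - (-2)·1.000) / (5) = -0.256;  x_2 ← (1−ω)·1.000 + ω·-0.256 = 0.284
  x_3: GS value = (2 - (4)·-0.140 - (-1)·0.284) / (7) = 0.406;  x_3 ← (1−ω)·1.000 + ω·0.406 = 0.661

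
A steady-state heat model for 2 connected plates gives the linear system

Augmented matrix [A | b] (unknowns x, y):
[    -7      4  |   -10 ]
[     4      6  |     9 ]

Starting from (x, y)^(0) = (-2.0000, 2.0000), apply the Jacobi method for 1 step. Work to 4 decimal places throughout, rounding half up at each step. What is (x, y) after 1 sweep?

(2.5714, 2.8333)

Iteration 1:
  x = (-10 - (4)·2.0000) / (-7) = 2.5714
  y = (9 - (4)·-2.0000) / (6) = 2.8333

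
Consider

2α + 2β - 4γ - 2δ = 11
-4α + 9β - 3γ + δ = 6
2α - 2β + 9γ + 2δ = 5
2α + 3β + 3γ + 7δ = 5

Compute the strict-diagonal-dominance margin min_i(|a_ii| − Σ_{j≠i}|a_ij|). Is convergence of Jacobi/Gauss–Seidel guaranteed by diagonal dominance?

-6

row 1: |2| − (2+4+2) = -6
row 2: |9| − (4+3+1) = 1
row 3: |9| − (2+2+2) = 3
row 4: |7| − (2+3+3) = -1
minimum over rows = -6 → not strictly diagonally dominant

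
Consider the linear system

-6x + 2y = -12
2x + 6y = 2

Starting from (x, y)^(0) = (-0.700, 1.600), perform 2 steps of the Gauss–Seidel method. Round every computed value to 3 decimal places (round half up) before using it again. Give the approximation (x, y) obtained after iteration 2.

(1.830, -0.277)

Iteration 1:
  x = (-12 - (2)·1.600) / (-6) = 2.533
  y = (2 - (2)·2.533) / (6) = -0.511
Iteration 2:
  x = (-12 - (2)·-0.511) / (-6) = 1.830
  y = (2 - (2)·1.830) / (6) = -0.277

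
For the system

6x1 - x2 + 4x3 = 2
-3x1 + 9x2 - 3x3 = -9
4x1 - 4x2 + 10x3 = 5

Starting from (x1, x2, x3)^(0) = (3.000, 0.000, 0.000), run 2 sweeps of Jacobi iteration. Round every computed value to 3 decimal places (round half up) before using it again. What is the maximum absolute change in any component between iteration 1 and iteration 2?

1.122

Iteration 1:
  x1 = (2 - (-1)·0.000 - (4)·0.000) / (6) = 0.333
  x2 = (-9 - (-3)·3.000 - (-3)·0.000) / (9) = 0.000
  x3 = (5 - (4)·3.000 - (-4)·0.000) / (10) = -0.700
Iteration 2:
  x1 = (2 - (-1)·0.000 - (4)·-0.700) / (6) = 0.800
  x2 = (-9 - (-3)·0.333 - (-3)·-0.700) / (9) = -1.122
  x3 = (5 - (4)·0.333 - (-4)·0.000) / (10) = 0.367
Change: (0.467, -1.122, 1.067) → max |·| = 1.122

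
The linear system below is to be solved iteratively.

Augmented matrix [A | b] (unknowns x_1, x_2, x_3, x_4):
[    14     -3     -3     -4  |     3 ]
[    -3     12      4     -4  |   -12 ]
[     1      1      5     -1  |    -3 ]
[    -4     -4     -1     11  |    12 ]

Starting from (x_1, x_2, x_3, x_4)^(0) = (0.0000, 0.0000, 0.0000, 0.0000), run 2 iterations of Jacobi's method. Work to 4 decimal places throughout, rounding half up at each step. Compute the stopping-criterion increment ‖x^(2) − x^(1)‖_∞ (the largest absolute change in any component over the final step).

Iteration 1:
  x_1 = (3 - (-3)·0.0000 - (-3)·0.0000 - (-4)·0.0000) / (14) = 0.2143
  x_2 = (-12 - (-3)·0.0000 - (4)·0.0000 - (-4)·0.0000) / (12) = -1.0000
  x_3 = (-3 - (1)·0.0000 - (1)·0.0000 - (-1)·0.0000) / (5) = -0.6000
  x_4 = (12 - (-4)·0.0000 - (-4)·0.0000 - (-1)·0.0000) / (11) = 1.0909
Iteration 2:
  x_1 = (3 - (-3)·-1.0000 - (-3)·-0.6000 - (-4)·1.0909) / (14) = 0.1831
  x_2 = (-12 - (-3)·0.2143 - (4)·-0.6000 - (-4)·1.0909) / (12) = -0.3828
  x_3 = (-3 - (1)·0.2143 - (1)·-1.0000 - (-1)·1.0909) / (5) = -0.2247
  x_4 = (12 - (-4)·0.2143 - (-4)·-1.0000 - (-1)·-0.6000) / (11) = 0.7507
Change: (-0.0312, 0.6172, 0.3753, -0.3402) → max |·| = 0.6172

0.6172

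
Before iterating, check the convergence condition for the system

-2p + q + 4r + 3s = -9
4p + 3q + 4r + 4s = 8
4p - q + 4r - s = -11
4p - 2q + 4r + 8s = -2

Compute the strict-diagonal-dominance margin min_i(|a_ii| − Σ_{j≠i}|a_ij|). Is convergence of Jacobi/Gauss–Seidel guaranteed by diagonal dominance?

-9

row 1: |-2| − (1+4+3) = -6
row 2: |3| − (4+4+4) = -9
row 3: |4| − (4+1+1) = -2
row 4: |8| − (4+2+4) = -2
minimum over rows = -9 → not strictly diagonally dominant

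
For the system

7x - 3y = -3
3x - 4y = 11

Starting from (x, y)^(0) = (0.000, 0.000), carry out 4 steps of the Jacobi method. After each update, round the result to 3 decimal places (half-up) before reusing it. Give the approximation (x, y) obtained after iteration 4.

Iteration 1:
  x = (-3 - (-3)·0.000) / (7) = -0.429
  y = (11 - (3)·0.000) / (-4) = -2.750
Iteration 2:
  x = (-3 - (-3)·-2.750) / (7) = -1.607
  y = (11 - (3)·-0.429) / (-4) = -3.072
Iteration 3:
  x = (-3 - (-3)·-3.072) / (7) = -1.745
  y = (11 - (3)·-1.607) / (-4) = -3.955
Iteration 4:
  x = (-3 - (-3)·-3.955) / (7) = -2.124
  y = (11 - (3)·-1.745) / (-4) = -4.059

(-2.124, -4.059)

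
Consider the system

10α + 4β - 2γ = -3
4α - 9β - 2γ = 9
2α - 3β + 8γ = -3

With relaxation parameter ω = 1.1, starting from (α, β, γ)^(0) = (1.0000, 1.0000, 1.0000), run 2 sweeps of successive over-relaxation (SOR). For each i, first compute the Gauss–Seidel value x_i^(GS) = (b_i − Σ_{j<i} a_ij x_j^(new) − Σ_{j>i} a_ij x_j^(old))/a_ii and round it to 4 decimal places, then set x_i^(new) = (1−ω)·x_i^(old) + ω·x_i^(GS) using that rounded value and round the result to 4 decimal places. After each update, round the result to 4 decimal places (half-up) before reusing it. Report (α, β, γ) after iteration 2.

Iteration 1:
  α: GS value = (-3 - (4)·1.0000 - (-2)·1.0000) / (10) = -0.5000;  α ← (1−ω)·1.0000 + ω·-0.5000 = -0.6500
  β: GS value = (9 - (4)·-0.6500 - (-2)·1.0000) / (-9) = -1.5111;  β ← (1−ω)·1.0000 + ω·-1.5111 = -1.7622
  γ: GS value = (-3 - (2)·-0.6500 - (-3)·-1.7622) / (8) = -0.8733;  γ ← (1−ω)·1.0000 + ω·-0.8733 = -1.0606
Iteration 2:
  α: GS value = (-3 - (4)·-1.7622 - (-2)·-1.0606) / (10) = 0.1928;  α ← (1−ω)·-0.6500 + ω·0.1928 = 0.2771
  β: GS value = (9 - (4)·0.2771 - (-2)·-1.0606) / (-9) = -0.6412;  β ← (1−ω)·-1.7622 + ω·-0.6412 = -0.5291
  γ: GS value = (-3 - (2)·0.2771 - (-3)·-0.5291) / (8) = -0.6427;  γ ← (1−ω)·-1.0606 + ω·-0.6427 = -0.6009

(0.2771, -0.5291, -0.6009)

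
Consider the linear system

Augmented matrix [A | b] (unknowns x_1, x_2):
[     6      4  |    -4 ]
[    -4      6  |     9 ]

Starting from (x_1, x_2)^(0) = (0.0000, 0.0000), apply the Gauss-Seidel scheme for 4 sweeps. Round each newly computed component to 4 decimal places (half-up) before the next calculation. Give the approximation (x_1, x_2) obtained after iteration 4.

(-1.1966, 0.7023)

Iteration 1:
  x_1 = (-4 - (4)·0.0000) / (6) = -0.6667
  x_2 = (9 - (-4)·-0.6667) / (6) = 1.0555
Iteration 2:
  x_1 = (-4 - (4)·1.0555) / (6) = -1.3703
  x_2 = (9 - (-4)·-1.3703) / (6) = 0.5865
Iteration 3:
  x_1 = (-4 - (4)·0.5865) / (6) = -1.0577
  x_2 = (9 - (-4)·-1.0577) / (6) = 0.7949
Iteration 4:
  x_1 = (-4 - (4)·0.7949) / (6) = -1.1966
  x_2 = (9 - (-4)·-1.1966) / (6) = 0.7023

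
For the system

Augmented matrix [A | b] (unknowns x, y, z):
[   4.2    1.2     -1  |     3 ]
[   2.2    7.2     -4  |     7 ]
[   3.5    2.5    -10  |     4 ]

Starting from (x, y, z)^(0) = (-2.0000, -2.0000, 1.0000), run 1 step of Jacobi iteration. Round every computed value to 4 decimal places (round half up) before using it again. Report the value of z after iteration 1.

Iteration 1:
  x = (3 - (1.2)·-2.0000 - (-1)·1.0000) / (4.2) = 1.5238
  y = (7 - (2.2)·-2.0000 - (-4)·1.0000) / (7.2) = 2.1389
  z = (4 - (3.5)·-2.0000 - (2.5)·-2.0000) / (-10) = -1.6000

-1.6000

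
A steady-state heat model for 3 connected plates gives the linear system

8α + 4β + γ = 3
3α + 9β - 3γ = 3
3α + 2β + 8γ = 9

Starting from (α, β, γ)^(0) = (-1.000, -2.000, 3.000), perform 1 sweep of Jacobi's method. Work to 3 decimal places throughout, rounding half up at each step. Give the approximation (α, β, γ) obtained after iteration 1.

Iteration 1:
  α = (3 - (4)·-2.000 - (1)·3.000) / (8) = 1.000
  β = (3 - (3)·-1.000 - (-3)·3.000) / (9) = 1.667
  γ = (9 - (3)·-1.000 - (2)·-2.000) / (8) = 2.000

(1.000, 1.667, 2.000)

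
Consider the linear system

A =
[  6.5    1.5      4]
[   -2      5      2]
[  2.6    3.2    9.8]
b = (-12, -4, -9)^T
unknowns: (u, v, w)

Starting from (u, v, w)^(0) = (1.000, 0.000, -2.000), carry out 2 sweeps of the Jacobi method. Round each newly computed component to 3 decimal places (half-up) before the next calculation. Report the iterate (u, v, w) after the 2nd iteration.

Iteration 1:
  u = (-12 - (1.5)·0.000 - (4)·-2.000) / (6.5) = -0.615
  v = (-4 - (-2)·1.000 - (2)·-2.000) / (5) = 0.400
  w = (-9 - (2.6)·1.000 - (3.2)·0.000) / (9.8) = -1.184
Iteration 2:
  u = (-12 - (1.5)·0.400 - (4)·-1.184) / (6.5) = -1.210
  v = (-4 - (-2)·-0.615 - (2)·-1.184) / (5) = -0.572
  w = (-9 - (2.6)·-0.615 - (3.2)·0.400) / (9.8) = -0.886

(-1.210, -0.572, -0.886)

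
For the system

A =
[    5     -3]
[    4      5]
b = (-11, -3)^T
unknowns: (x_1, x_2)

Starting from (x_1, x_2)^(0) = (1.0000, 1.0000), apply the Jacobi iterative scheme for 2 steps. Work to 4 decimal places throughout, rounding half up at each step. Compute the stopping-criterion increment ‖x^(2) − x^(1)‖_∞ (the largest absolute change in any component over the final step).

Iteration 1:
  x_1 = (-11 - (-3)·1.0000) / (5) = -1.6000
  x_2 = (-3 - (4)·1.0000) / (5) = -1.4000
Iteration 2:
  x_1 = (-11 - (-3)·-1.4000) / (5) = -3.0400
  x_2 = (-3 - (4)·-1.6000) / (5) = 0.6800
Change: (-1.4400, 2.0800) → max |·| = 2.0800

2.0800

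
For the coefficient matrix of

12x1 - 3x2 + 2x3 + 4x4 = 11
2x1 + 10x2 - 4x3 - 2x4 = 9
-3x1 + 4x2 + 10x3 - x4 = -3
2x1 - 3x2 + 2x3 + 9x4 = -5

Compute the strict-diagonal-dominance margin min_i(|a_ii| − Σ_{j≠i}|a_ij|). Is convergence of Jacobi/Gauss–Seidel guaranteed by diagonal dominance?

2

row 1: |12| − (3+2+4) = 3
row 2: |10| − (2+4+2) = 2
row 3: |10| − (3+4+1) = 2
row 4: |9| − (2+3+2) = 2
minimum over rows = 2 → strictly diagonally dominant (convergence guaranteed)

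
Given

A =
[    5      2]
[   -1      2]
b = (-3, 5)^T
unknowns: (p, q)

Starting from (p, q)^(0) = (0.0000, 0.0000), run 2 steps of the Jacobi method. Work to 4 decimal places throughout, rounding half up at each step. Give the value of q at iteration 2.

2.2000

Iteration 1:
  p = (-3 - (2)·0.0000) / (5) = -0.6000
  q = (5 - (-1)·0.0000) / (2) = 2.5000
Iteration 2:
  p = (-3 - (2)·2.5000) / (5) = -1.6000
  q = (5 - (-1)·-0.6000) / (2) = 2.2000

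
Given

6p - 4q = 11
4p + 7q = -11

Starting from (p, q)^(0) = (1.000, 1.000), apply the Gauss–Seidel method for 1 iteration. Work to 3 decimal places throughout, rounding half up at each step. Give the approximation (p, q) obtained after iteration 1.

(2.500, -3.000)

Iteration 1:
  p = (11 - (-4)·1.000) / (6) = 2.500
  q = (-11 - (4)·2.500) / (7) = -3.000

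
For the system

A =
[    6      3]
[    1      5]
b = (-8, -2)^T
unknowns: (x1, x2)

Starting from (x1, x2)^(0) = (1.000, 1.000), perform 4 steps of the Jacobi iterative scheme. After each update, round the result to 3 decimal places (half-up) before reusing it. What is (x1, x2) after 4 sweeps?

Iteration 1:
  x1 = (-8 - (3)·1.000) / (6) = -1.833
  x2 = (-2 - (1)·1.000) / (5) = -0.600
Iteration 2:
  x1 = (-8 - (3)·-0.600) / (6) = -1.033
  x2 = (-2 - (1)·-1.833) / (5) = -0.033
Iteration 3:
  x1 = (-8 - (3)·-0.033) / (6) = -1.317
  x2 = (-2 - (1)·-1.033) / (5) = -0.193
Iteration 4:
  x1 = (-8 - (3)·-0.193) / (6) = -1.237
  x2 = (-2 - (1)·-1.317) / (5) = -0.137

(-1.237, -0.137)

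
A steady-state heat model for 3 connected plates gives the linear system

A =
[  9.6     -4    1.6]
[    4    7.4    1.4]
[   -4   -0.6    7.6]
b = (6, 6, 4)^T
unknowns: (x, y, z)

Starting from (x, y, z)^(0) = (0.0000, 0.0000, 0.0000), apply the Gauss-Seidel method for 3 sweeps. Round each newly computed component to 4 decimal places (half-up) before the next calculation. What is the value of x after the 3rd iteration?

0.5904

Iteration 1:
  x = (6 - (-4)·0.0000 - (1.6)·0.0000) / (9.6) = 0.6250
  y = (6 - (4)·0.6250 - (1.4)·0.0000) / (7.4) = 0.4730
  z = (4 - (-4)·0.6250 - (-0.6)·0.4730) / (7.6) = 0.8926
Iteration 2:
  x = (6 - (-4)·0.4730 - (1.6)·0.8926) / (9.6) = 0.6733
  y = (6 - (4)·0.6733 - (1.4)·0.8926) / (7.4) = 0.2780
  z = (4 - (-4)·0.6733 - (-0.6)·0.2780) / (7.6) = 0.9026
Iteration 3:
  x = (6 - (-4)·0.2780 - (1.6)·0.9026) / (9.6) = 0.5904
  y = (6 - (4)·0.5904 - (1.4)·0.9026) / (7.4) = 0.3209
  z = (4 - (-4)·0.5904 - (-0.6)·0.3209) / (7.6) = 0.8624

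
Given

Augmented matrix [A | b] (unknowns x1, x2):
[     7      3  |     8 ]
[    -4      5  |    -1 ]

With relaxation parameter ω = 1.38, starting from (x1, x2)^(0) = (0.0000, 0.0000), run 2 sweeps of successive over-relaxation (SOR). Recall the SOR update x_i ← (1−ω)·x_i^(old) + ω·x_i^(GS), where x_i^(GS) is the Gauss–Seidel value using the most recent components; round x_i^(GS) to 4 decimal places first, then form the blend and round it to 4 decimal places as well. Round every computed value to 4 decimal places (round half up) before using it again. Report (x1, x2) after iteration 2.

(0.1112, -0.7100)

Iteration 1:
  x1: GS value = (8 - (3)·0.0000) / (7) = 1.1429;  x1 ← (1−ω)·0.0000 + ω·1.1429 = 1.5772
  x2: GS value = (-1 - (-4)·1.5772) / (5) = 1.0618;  x2 ← (1−ω)·0.0000 + ω·1.0618 = 1.4653
Iteration 2:
  x1: GS value = (8 - (3)·1.4653) / (7) = 0.5149;  x1 ← (1−ω)·1.5772 + ω·0.5149 = 0.1112
  x2: GS value = (-1 - (-4)·0.1112) / (5) = -0.1110;  x2 ← (1−ω)·1.4653 + ω·-0.1110 = -0.7100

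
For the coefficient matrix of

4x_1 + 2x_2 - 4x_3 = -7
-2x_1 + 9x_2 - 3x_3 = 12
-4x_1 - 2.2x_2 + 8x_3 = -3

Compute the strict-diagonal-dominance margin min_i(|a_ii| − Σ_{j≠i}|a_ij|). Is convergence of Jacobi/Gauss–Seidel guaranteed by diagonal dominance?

-2

row 1: |4| − (2+4) = -2
row 2: |9| − (2+3) = 4
row 3: |8| − (4+2.2) = 1.8
minimum over rows = -2 → not strictly diagonally dominant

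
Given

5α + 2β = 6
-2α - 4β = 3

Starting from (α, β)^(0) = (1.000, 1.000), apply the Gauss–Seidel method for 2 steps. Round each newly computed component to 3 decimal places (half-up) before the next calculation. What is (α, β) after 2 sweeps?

Iteration 1:
  α = (6 - (2)·1.000) / (5) = 0.800
  β = (3 - (-2)·0.800) / (-4) = -1.150
Iteration 2:
  α = (6 - (2)·-1.150) / (5) = 1.660
  β = (3 - (-2)·1.660) / (-4) = -1.580

(1.660, -1.580)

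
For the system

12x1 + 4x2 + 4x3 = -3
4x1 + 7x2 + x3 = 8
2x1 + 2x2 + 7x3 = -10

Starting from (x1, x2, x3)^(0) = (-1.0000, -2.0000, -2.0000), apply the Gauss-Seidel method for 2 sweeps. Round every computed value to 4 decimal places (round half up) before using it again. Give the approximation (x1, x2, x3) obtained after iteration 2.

Iteration 1:
  x1 = (-3 - (4)·-2.0000 - (4)·-2.0000) / (12) = 1.0833
  x2 = (8 - (4)·1.0833 - (1)·-2.0000) / (7) = 0.8095
  x3 = (-10 - (2)·1.0833 - (2)·0.8095) / (7) = -1.9694
Iteration 2:
  x1 = (-3 - (4)·0.8095 - (4)·-1.9694) / (12) = 0.1366
  x2 = (8 - (4)·0.1366 - (1)·-1.9694) / (7) = 1.3461
  x3 = (-10 - (2)·0.1366 - (2)·1.3461) / (7) = -1.8522

(0.1366, 1.3461, -1.8522)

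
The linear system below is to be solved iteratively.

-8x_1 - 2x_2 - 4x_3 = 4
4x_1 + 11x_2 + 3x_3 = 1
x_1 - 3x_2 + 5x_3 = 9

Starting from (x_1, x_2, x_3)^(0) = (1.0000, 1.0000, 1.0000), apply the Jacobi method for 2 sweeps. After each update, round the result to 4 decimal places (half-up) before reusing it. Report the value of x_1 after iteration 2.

Iteration 1:
  x_1 = (4 - (-2)·1.0000 - (-4)·1.0000) / (-8) = -1.2500
  x_2 = (1 - (4)·1.0000 - (3)·1.0000) / (11) = -0.5455
  x_3 = (9 - (1)·1.0000 - (-3)·1.0000) / (5) = 2.2000
Iteration 2:
  x_1 = (4 - (-2)·-0.5455 - (-4)·2.2000) / (-8) = -1.4636
  x_2 = (1 - (4)·-1.2500 - (3)·2.2000) / (11) = -0.0545
  x_3 = (9 - (1)·-1.2500 - (-3)·-0.5455) / (5) = 1.7227

-1.4636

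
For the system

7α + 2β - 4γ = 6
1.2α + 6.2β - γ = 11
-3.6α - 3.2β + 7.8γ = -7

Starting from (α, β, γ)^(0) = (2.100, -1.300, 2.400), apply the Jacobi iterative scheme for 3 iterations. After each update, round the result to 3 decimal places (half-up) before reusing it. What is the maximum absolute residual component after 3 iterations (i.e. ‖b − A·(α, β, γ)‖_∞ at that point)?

Iteration 1:
  α = (6 - (2)·-1.300 - (-4)·2.400) / (7) = 2.600
  β = (11 - (1.2)·2.100 - (-1)·2.400) / (6.2) = 1.755
  γ = (-7 - (-3.6)·2.100 - (-3.2)·-1.300) / (7.8) = -0.462
Iteration 2:
  α = (6 - (2)·1.755 - (-4)·-0.462) / (7) = 0.092
  β = (11 - (1.2)·2.600 - (-1)·-0.462) / (6.2) = 1.196
  γ = (-7 - (-3.6)·2.600 - (-3.2)·1.755) / (7.8) = 1.023
Iteration 3:
  α = (6 - (2)·1.196 - (-4)·1.023) / (7) = 1.100
  β = (11 - (1.2)·0.092 - (-1)·1.023) / (6.2) = 1.921
  γ = (-7 - (-3.6)·0.092 - (-3.2)·1.196) / (7.8) = -0.364
Residual b − A·x = (-6.998, -2.594, 5.946); ∞-norm = 6.998

6.998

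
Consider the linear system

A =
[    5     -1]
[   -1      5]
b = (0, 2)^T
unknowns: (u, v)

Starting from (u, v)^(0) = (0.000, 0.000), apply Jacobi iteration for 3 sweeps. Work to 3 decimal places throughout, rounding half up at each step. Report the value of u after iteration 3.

0.080

Iteration 1:
  u = (0 - (-1)·0.000) / (5) = 0.000
  v = (2 - (-1)·0.000) / (5) = 0.400
Iteration 2:
  u = (0 - (-1)·0.400) / (5) = 0.080
  v = (2 - (-1)·0.000) / (5) = 0.400
Iteration 3:
  u = (0 - (-1)·0.400) / (5) = 0.080
  v = (2 - (-1)·0.080) / (5) = 0.416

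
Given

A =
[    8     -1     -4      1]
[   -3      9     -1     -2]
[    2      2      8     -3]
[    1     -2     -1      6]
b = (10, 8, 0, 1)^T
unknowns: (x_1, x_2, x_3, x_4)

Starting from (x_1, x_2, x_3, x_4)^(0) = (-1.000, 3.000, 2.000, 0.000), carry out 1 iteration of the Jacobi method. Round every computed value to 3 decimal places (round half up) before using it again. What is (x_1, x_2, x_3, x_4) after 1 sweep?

(2.625, 0.778, -0.500, 1.667)

Iteration 1:
  x_1 = (10 - (-1)·3.000 - (-4)·2.000 - (1)·0.000) / (8) = 2.625
  x_2 = (8 - (-3)·-1.000 - (-1)·2.000 - (-2)·0.000) / (9) = 0.778
  x_3 = (0 - (2)·-1.000 - (2)·3.000 - (-3)·0.000) / (8) = -0.500
  x_4 = (1 - (1)·-1.000 - (-2)·3.000 - (-1)·2.000) / (6) = 1.667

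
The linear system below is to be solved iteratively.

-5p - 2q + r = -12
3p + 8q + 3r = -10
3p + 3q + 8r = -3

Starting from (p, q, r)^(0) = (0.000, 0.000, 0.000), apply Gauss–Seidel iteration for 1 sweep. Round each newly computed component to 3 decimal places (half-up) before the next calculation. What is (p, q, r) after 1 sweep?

Iteration 1:
  p = (-12 - (-2)·0.000 - (1)·0.000) / (-5) = 2.400
  q = (-10 - (3)·2.400 - (3)·0.000) / (8) = -2.150
  r = (-3 - (3)·2.400 - (3)·-2.150) / (8) = -0.469

(2.400, -2.150, -0.469)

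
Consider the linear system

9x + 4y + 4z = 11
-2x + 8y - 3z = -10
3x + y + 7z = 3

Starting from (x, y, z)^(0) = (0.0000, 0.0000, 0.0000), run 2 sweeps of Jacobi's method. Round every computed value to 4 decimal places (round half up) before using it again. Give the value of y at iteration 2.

-0.7837

Iteration 1:
  x = (11 - (4)·0.0000 - (4)·0.0000) / (9) = 1.2222
  y = (-10 - (-2)·0.0000 - (-3)·0.0000) / (8) = -1.2500
  z = (3 - (3)·0.0000 - (1)·0.0000) / (7) = 0.4286
Iteration 2:
  x = (11 - (4)·-1.2500 - (4)·0.4286) / (9) = 1.5873
  y = (-10 - (-2)·1.2222 - (-3)·0.4286) / (8) = -0.7837
  z = (3 - (3)·1.2222 - (1)·-1.2500) / (7) = 0.0833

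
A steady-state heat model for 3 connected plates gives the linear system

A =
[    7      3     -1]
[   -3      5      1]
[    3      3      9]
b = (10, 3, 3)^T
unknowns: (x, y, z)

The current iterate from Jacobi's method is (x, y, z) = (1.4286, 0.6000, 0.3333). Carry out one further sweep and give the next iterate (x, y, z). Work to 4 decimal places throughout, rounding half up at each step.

(1.2190, 1.3905, -0.3429)

One sweep:
  x = (10 - (3)·0.6000 - (-1)·0.3333) / (7) = 1.2190
  y = (3 - (-3)·1.4286 - (1)·0.3333) / (5) = 1.3905
  z = (3 - (3)·1.4286 - (3)·0.6000) / (9) = -0.3429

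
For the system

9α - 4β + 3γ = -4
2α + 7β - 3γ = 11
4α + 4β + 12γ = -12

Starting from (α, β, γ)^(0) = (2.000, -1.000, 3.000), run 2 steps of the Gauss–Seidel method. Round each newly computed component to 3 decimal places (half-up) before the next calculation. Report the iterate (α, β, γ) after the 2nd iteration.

Iteration 1:
  α = (-4 - (-4)·-1.000 - (3)·3.000) / (9) = -1.889
  β = (11 - (2)·-1.889 - (-3)·3.000) / (7) = 3.397
  γ = (-12 - (4)·-1.889 - (4)·3.397) / (12) = -1.503
Iteration 2:
  α = (-4 - (-4)·3.397 - (3)·-1.503) / (9) = 1.566
  β = (11 - (2)·1.566 - (-3)·-1.503) / (7) = 0.480
  γ = (-12 - (4)·1.566 - (4)·0.480) / (12) = -1.682

(1.566, 0.480, -1.682)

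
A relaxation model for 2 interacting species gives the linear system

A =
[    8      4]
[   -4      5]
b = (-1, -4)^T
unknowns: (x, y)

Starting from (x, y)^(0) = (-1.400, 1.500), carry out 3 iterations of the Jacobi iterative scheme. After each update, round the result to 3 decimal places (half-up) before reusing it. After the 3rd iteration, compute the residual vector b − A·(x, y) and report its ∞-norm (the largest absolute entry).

Iteration 1:
  x = (-1 - (4)·1.500) / (8) = -0.875
  y = (-4 - (-4)·-1.400) / (5) = -1.920
Iteration 2:
  x = (-1 - (4)·-1.920) / (8) = 0.835
  y = (-4 - (-4)·-0.875) / (5) = -1.500
Iteration 3:
  x = (-1 - (4)·-1.500) / (8) = 0.625
  y = (-4 - (-4)·0.835) / (5) = -0.132
Residual b − A·x = (-5.472, -0.840); ∞-norm = 5.472

5.472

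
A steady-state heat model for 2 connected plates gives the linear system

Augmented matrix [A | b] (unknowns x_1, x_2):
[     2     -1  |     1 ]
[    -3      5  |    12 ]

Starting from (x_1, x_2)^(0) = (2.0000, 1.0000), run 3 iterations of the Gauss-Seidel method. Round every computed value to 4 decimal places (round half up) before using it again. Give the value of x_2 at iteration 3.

Iteration 1:
  x_1 = (1 - (-1)·1.0000) / (2) = 1.0000
  x_2 = (12 - (-3)·1.0000) / (5) = 3.0000
Iteration 2:
  x_1 = (1 - (-1)·3.0000) / (2) = 2.0000
  x_2 = (12 - (-3)·2.0000) / (5) = 3.6000
Iteration 3:
  x_1 = (1 - (-1)·3.6000) / (2) = 2.3000
  x_2 = (12 - (-3)·2.3000) / (5) = 3.7800

3.7800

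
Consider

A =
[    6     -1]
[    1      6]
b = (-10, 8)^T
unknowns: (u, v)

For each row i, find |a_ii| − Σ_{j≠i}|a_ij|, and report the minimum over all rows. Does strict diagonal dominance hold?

5

row 1: |6| − (1) = 5
row 2: |6| − (1) = 5
minimum over rows = 5 → strictly diagonally dominant (convergence guaranteed)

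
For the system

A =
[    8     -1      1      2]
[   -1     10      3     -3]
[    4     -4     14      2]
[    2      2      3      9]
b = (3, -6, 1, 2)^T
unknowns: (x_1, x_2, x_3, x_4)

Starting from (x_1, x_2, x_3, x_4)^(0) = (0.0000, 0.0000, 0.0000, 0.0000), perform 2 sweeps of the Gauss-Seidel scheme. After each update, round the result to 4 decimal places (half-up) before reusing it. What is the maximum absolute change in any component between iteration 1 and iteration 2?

0.1449

Iteration 1:
  x_1 = (3 - (-1)·0.0000 - (1)·0.0000 - (2)·0.0000) / (8) = 0.3750
  x_2 = (-6 - (-1)·0.3750 - (3)·0.0000 - (-3)·0.0000) / (10) = -0.5625
  x_3 = (1 - (4)·0.3750 - (-4)·-0.5625 - (2)·0.0000) / (14) = -0.1964
  x_4 = (2 - (2)·0.3750 - (2)·-0.5625 - (3)·-0.1964) / (9) = 0.3294
Iteration 2:
  x_1 = (3 - (-1)·-0.5625 - (1)·-0.1964 - (2)·0.3294) / (8) = 0.2469
  x_2 = (-6 - (-1)·0.2469 - (3)·-0.1964 - (-3)·0.3294) / (10) = -0.4176
  x_3 = (1 - (4)·0.2469 - (-4)·-0.4176 - (2)·0.3294) / (14) = -0.1655
  x_4 = (2 - (2)·0.2469 - (2)·-0.4176 - (3)·-0.1655) / (9) = 0.3153
Change: (-0.1281, 0.1449, 0.0309, -0.0141) → max |·| = 0.1449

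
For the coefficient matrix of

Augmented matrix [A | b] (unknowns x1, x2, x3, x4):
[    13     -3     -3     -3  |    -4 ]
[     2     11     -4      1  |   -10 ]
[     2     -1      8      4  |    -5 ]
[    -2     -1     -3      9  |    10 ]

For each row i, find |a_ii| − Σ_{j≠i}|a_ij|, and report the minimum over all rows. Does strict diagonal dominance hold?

1

row 1: |13| − (3+3+3) = 4
row 2: |11| − (2+4+1) = 4
row 3: |8| − (2+1+4) = 1
row 4: |9| − (2+1+3) = 3
minimum over rows = 1 → strictly diagonally dominant (convergence guaranteed)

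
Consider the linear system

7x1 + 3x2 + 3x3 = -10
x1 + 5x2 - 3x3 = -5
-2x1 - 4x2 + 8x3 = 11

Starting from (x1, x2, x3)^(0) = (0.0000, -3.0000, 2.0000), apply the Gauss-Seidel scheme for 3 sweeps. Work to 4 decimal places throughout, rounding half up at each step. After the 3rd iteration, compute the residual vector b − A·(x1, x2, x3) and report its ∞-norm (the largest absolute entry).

Iteration 1:
  x1 = (-10 - (3)·-3.0000 - (3)·2.0000) / (7) = -1.0000
  x2 = (-5 - (1)·-1.0000 - (-3)·2.0000) / (5) = 0.4000
  x3 = (11 - (-2)·-1.0000 - (-4)·0.4000) / (8) = 1.3250
Iteration 2:
  x1 = (-10 - (3)·0.4000 - (3)·1.3250) / (7) = -2.1679
  x2 = (-5 - (1)·-2.1679 - (-3)·1.3250) / (5) = 0.2286
  x3 = (11 - (-2)·-2.1679 - (-4)·0.2286) / (8) = 0.9473
Iteration 3:
  x1 = (-10 - (3)·0.2286 - (3)·0.9473) / (7) = -1.9325
  x2 = (-5 - (1)·-1.9325 - (-3)·0.9473) / (5) = -0.0451
  x3 = (11 - (-2)·-1.9325 - (-4)·-0.0451) / (8) = 0.8693
Residual b − A·x = (1.0549, -0.2341, 0.0002); ∞-norm = 1.0549

1.0549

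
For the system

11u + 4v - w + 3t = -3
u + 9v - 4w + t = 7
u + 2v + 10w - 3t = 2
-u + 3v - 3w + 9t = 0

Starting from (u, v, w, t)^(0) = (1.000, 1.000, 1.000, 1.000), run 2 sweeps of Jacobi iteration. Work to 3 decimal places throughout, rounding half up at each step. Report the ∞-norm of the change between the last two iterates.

0.469

Iteration 1:
  u = (-3 - (4)·1.000 - (-1)·1.000 - (3)·1.000) / (11) = -0.818
  v = (7 - (1)·1.000 - (-4)·1.000 - (1)·1.000) / (9) = 1.000
  w = (2 - (1)·1.000 - (2)·1.000 - (-3)·1.000) / (10) = 0.200
  t = (0 - (-1)·1.000 - (3)·1.000 - (-3)·1.000) / (9) = 0.111
Iteration 2:
  u = (-3 - (4)·1.000 - (-1)·0.200 - (3)·0.111) / (11) = -0.648
  v = (7 - (1)·-0.818 - (-4)·0.200 - (1)·0.111) / (9) = 0.945
  w = (2 - (1)·-0.818 - (2)·1.000 - (-3)·0.111) / (10) = 0.115
  t = (0 - (-1)·-0.818 - (3)·1.000 - (-3)·0.200) / (9) = -0.358
Change: (0.170, -0.055, -0.085, -0.469) → max |·| = 0.469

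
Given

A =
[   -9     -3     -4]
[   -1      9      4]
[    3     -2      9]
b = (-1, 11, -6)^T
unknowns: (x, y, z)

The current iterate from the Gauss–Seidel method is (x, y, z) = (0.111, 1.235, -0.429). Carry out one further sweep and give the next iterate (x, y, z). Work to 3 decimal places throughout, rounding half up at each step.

One sweep:
  x = (-1 - (-3)·1.235 - (-4)·-0.429) / (-9) = -0.110
  y = (11 - (-1)·-0.110 - (4)·-0.429) / (9) = 1.401
  z = (-6 - (3)·-0.110 - (-2)·1.401) / (9) = -0.319

(-0.110, 1.401, -0.319)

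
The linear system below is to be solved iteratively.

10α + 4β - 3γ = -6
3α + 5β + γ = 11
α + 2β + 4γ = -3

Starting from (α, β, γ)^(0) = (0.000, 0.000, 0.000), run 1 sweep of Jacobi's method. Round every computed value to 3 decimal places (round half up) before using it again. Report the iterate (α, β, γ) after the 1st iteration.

Iteration 1:
  α = (-6 - (4)·0.000 - (-3)·0.000) / (10) = -0.600
  β = (11 - (3)·0.000 - (1)·0.000) / (5) = 2.200
  γ = (-3 - (1)·0.000 - (2)·0.000) / (4) = -0.750

(-0.600, 2.200, -0.750)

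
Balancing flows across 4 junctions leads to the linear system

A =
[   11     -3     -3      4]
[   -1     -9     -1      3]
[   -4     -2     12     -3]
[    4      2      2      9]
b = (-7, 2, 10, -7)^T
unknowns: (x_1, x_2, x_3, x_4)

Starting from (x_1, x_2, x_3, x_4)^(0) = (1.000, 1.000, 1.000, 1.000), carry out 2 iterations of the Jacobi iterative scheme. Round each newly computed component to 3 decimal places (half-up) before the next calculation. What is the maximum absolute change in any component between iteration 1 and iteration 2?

1.337

Iteration 1:
  x_1 = (-7 - (-3)·1.000 - (-3)·1.000 - (4)·1.000) / (11) = -0.455
  x_2 = (2 - (-1)·1.000 - (-1)·1.000 - (3)·1.000) / (-9) = -0.111
  x_3 = (10 - (-4)·1.000 - (-2)·1.000 - (-3)·1.000) / (12) = 1.583
  x_4 = (-7 - (4)·1.000 - (2)·1.000 - (2)·1.000) / (9) = -1.667
Iteration 2:
  x_1 = (-7 - (-3)·-0.111 - (-3)·1.583 - (4)·-1.667) / (11) = 0.371
  x_2 = (2 - (-1)·-0.455 - (-1)·1.583 - (3)·-1.667) / (-9) = -0.903
  x_3 = (10 - (-4)·-0.455 - (-2)·-0.111 - (-3)·-1.667) / (12) = 0.246
  x_4 = (-7 - (4)·-0.455 - (2)·-0.111 - (2)·1.583) / (9) = -0.903
Change: (0.826, -0.792, -1.337, 0.764) → max |·| = 1.337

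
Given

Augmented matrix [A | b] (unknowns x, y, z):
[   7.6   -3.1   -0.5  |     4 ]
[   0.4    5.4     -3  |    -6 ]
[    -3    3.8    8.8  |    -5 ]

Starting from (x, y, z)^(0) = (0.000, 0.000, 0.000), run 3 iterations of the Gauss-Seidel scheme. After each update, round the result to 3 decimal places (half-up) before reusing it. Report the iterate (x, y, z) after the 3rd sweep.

(0.090, -1.168, -0.033)

Iteration 1:
  x = (4 - (-3.1)·0.000 - (-0.5)·0.000) / (7.6) = 0.526
  y = (-6 - (0.4)·0.526 - (-3)·0.000) / (5.4) = -1.150
  z = (-5 - (-3)·0.526 - (3.8)·-1.150) / (8.8) = 0.108
Iteration 2:
  x = (4 - (-3.1)·-1.150 - (-0.5)·0.108) / (7.6) = 0.064
  y = (-6 - (0.4)·0.064 - (-3)·0.108) / (5.4) = -1.056
  z = (-5 - (-3)·0.064 - (3.8)·-1.056) / (8.8) = -0.090
Iteration 3:
  x = (4 - (-3.1)·-1.056 - (-0.5)·-0.090) / (7.6) = 0.090
  y = (-6 - (0.4)·0.090 - (-3)·-0.090) / (5.4) = -1.168
  z = (-5 - (-3)·0.090 - (3.8)·-1.168) / (8.8) = -0.033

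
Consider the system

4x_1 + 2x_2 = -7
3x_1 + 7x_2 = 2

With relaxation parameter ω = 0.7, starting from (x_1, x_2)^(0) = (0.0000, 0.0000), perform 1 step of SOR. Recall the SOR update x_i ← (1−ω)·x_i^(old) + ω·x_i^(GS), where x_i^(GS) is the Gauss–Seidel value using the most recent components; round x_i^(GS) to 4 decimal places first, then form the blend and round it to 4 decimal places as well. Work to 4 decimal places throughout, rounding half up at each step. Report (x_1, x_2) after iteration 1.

Iteration 1:
  x_1: GS value = (-7 - (2)·0.0000) / (4) = -1.7500;  x_1 ← (1−ω)·0.0000 + ω·-1.7500 = -1.2250
  x_2: GS value = (2 - (3)·-1.2250) / (7) = 0.8107;  x_2 ← (1−ω)·0.0000 + ω·0.8107 = 0.5675

(-1.2250, 0.5675)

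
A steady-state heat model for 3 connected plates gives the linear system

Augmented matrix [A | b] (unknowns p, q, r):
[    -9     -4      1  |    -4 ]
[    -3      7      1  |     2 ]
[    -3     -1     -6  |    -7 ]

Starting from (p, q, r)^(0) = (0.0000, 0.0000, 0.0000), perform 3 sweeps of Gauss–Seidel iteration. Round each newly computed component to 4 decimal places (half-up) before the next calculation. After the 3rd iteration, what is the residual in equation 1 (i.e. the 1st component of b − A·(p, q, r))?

0.1464

Iteration 1:
  p = (-4 - (-4)·0.0000 - (1)·0.0000) / (-9) = 0.4444
  q = (2 - (-3)·0.4444 - (1)·0.0000) / (7) = 0.4762
  r = (-7 - (-3)·0.4444 - (-1)·0.4762) / (-6) = 0.8651
Iteration 2:
  p = (-4 - (-4)·0.4762 - (1)·0.8651) / (-9) = 0.3289
  q = (2 - (-3)·0.3289 - (1)·0.8651) / (7) = 0.3031
  r = (-7 - (-3)·0.3289 - (-1)·0.3031) / (-6) = 0.9517
Iteration 3:
  p = (-4 - (-4)·0.3031 - (1)·0.9517) / (-9) = 0.4155
  q = (2 - (-3)·0.4155 - (1)·0.9517) / (7) = 0.3278
  r = (-7 - (-3)·0.4155 - (-1)·0.3278) / (-6) = 0.9043
Residual b − A·x = (0.1464, 0.0476, 0.0001)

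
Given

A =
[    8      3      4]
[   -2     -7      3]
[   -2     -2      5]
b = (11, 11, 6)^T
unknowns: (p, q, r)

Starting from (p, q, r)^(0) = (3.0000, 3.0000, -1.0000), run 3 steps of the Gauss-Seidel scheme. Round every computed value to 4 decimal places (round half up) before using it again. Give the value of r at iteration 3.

Iteration 1:
  p = (11 - (3)·3.0000 - (4)·-1.0000) / (8) = 0.7500
  q = (11 - (-2)·0.7500 - (3)·-1.0000) / (-7) = -2.2143
  r = (6 - (-2)·0.7500 - (-2)·-2.2143) / (5) = 0.6143
Iteration 2:
  p = (11 - (3)·-2.2143 - (4)·0.6143) / (8) = 1.8982
  q = (11 - (-2)·1.8982 - (3)·0.6143) / (-7) = -1.8505
  r = (6 - (-2)·1.8982 - (-2)·-1.8505) / (5) = 1.2191
Iteration 3:
  p = (11 - (3)·-1.8505 - (4)·1.2191) / (8) = 1.4594
  q = (11 - (-2)·1.4594 - (3)·1.2191) / (-7) = -1.4659
  r = (6 - (-2)·1.4594 - (-2)·-1.4659) / (5) = 1.1974

1.1974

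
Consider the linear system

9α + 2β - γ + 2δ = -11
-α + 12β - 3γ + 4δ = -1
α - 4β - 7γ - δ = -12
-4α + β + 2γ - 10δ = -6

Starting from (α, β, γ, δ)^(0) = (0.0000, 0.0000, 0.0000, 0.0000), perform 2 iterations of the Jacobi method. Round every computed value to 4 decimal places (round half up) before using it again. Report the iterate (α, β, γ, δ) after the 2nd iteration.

(-1.1466, 0.0434, 1.5016, 1.4234)

Iteration 1:
  α = (-11 - (2)·0.0000 - (-1)·0.0000 - (2)·0.0000) / (9) = -1.2222
  β = (-1 - (-1)·0.0000 - (-3)·0.0000 - (4)·0.0000) / (12) = -0.0833
  γ = (-12 - (1)·0.0000 - (-4)·0.0000 - (-1)·0.0000) / (-7) = 1.7143
  δ = (-6 - (-4)·0.0000 - (1)·0.0000 - (2)·0.0000) / (-10) = 0.6000
Iteration 2:
  α = (-11 - (2)·-0.0833 - (-1)·1.7143 - (2)·0.6000) / (9) = -1.1466
  β = (-1 - (-1)·-1.2222 - (-3)·1.7143 - (4)·0.6000) / (12) = 0.0434
  γ = (-12 - (1)·-1.2222 - (-4)·-0.0833 - (-1)·0.6000) / (-7) = 1.5016
  δ = (-6 - (-4)·-1.2222 - (1)·-0.0833 - (2)·1.7143) / (-10) = 1.4234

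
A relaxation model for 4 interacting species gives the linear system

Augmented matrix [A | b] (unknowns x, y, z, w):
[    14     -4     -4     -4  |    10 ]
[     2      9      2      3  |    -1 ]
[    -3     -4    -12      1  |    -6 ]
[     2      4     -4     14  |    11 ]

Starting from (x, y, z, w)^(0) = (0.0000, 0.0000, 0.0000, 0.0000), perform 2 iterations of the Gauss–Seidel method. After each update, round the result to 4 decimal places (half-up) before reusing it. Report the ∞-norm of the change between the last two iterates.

Iteration 1:
  x = (10 - (-4)·0.0000 - (-4)·0.0000 - (-4)·0.0000) / (14) = 0.7143
  y = (-1 - (2)·0.7143 - (2)·0.0000 - (3)·0.0000) / (9) = -0.2698
  z = (-6 - (-3)·0.7143 - (-4)·-0.2698 - (1)·0.0000) / (-12) = 0.4114
  w = (11 - (2)·0.7143 - (4)·-0.2698 - (-4)·0.4114) / (14) = 0.8783
Iteration 2:
  x = (10 - (-4)·-0.2698 - (-4)·0.4114 - (-4)·0.8783) / (14) = 1.0057
  y = (-1 - (2)·1.0057 - (2)·0.4114 - (3)·0.8783) / (9) = -0.7188
  z = (-6 - (-3)·1.0057 - (-4)·-0.7188 - (1)·0.8783) / (-12) = 0.5614
  w = (11 - (2)·1.0057 - (4)·-0.7188 - (-4)·0.5614) / (14) = 1.0078
Change: (0.2914, -0.4490, 0.1500, 0.1295) → max |·| = 0.4490

0.4490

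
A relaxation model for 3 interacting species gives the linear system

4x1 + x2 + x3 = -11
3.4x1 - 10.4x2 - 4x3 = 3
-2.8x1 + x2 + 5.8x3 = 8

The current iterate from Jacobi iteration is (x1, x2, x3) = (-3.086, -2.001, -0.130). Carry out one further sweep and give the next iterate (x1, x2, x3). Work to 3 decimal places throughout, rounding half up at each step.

(-2.217, -1.247, 0.235)

One sweep:
  x1 = (-11 - (1)·-2.001 - (1)·-0.130) / (4) = -2.217
  x2 = (3 - (3.4)·-3.086 - (-4)·-0.130) / (-10.4) = -1.247
  x3 = (8 - (-2.8)·-3.086 - (1)·-2.001) / (5.8) = 0.235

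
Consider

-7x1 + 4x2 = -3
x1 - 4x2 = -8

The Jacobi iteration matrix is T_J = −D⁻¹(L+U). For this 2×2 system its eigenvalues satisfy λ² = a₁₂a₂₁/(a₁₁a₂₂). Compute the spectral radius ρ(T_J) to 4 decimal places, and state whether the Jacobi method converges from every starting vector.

a₁₂a₂₁/(a₁₁a₂₂) = (4)·(1) / ((-7)·(-4)) = 0.142857
ρ = √|0.142857| = √0.142857 = 0.3780
ρ < 1, so Jacobi converges

0.3780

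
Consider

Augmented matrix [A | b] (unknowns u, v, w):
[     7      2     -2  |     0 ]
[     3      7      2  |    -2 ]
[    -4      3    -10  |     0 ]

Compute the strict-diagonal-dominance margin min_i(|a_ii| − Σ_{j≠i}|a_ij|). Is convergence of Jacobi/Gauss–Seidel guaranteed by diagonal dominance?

row 1: |7| − (2+2) = 3
row 2: |7| − (3+2) = 2
row 3: |-10| − (4+3) = 3
minimum over rows = 2 → strictly diagonally dominant (convergence guaranteed)

2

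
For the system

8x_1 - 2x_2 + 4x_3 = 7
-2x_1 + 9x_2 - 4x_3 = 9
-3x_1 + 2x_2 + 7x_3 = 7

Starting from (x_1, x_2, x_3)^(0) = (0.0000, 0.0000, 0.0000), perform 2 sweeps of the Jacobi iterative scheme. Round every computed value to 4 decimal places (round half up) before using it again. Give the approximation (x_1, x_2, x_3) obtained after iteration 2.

(0.6250, 1.6389, 1.0893)

Iteration 1:
  x_1 = (7 - (-2)·0.0000 - (4)·0.0000) / (8) = 0.8750
  x_2 = (9 - (-2)·0.0000 - (-4)·0.0000) / (9) = 1.0000
  x_3 = (7 - (-3)·0.0000 - (2)·0.0000) / (7) = 1.0000
Iteration 2:
  x_1 = (7 - (-2)·1.0000 - (4)·1.0000) / (8) = 0.6250
  x_2 = (9 - (-2)·0.8750 - (-4)·1.0000) / (9) = 1.6389
  x_3 = (7 - (-3)·0.8750 - (2)·1.0000) / (7) = 1.0893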